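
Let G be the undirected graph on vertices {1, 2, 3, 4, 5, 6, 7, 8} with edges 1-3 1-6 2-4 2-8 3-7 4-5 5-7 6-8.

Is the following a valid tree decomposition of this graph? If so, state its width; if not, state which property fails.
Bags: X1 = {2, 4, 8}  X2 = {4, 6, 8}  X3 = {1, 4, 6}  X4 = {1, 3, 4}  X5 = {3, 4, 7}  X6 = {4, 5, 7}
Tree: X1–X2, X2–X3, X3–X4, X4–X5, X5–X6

Checking the three conditions: (i) the bags cover all of {1, 2, 3, 4, 5, 6, 7, 8}; (ii) for each edge, some bag contains both endpoints; (iii) the bags containing any fixed vertex form a subtree. All hold, so the decomposition is valid with width 3 − 1 = 2.

Yes; width 2.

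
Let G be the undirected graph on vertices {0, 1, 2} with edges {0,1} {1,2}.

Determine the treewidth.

1

A width-1 tree decomposition is:
Bags: B1 = {0, 1}  B2 = {1, 2}
Tree: B1–B2
Every bag has size at most 2, so the width is 2 − 1 = 1 and tw(G) ≤ 1. Any graph with an edge has treewidth ≥ 1, and G has the edge 0–1. Therefore the treewidth is 1.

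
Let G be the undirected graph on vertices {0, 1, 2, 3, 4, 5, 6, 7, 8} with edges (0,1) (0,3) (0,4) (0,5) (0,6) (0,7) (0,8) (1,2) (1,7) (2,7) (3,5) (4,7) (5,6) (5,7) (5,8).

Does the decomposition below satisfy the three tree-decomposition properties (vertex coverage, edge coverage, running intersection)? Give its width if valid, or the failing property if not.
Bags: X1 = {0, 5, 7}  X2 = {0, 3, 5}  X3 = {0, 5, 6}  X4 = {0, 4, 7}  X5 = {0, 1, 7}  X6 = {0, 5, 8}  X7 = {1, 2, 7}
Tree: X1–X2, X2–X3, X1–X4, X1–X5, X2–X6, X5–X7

Yes; width 2.

Checking the three conditions: (i) the bags cover all of {0, 1, 2, 3, 4, 5, 6, 7, 8}; (ii) for each edge, some bag contains both endpoints; (iii) the bags containing any fixed vertex form a subtree. All hold, so the decomposition is valid with width 3 − 1 = 2.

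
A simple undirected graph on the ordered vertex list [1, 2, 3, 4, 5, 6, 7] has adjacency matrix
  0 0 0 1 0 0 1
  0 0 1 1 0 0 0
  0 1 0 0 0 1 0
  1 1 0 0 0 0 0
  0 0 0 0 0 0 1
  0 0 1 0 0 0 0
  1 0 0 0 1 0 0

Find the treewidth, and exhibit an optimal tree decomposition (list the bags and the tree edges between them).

Treewidth 1.
One such decomposition:
Bags: B1 = {3, 6}  B2 = {2, 3}  B3 = {2, 4}  B4 = {1, 4}  B5 = {1, 7}  B6 = {5, 7}
Tree: B1–B2, B2–B3, B3–B4, B4–B5, B5–B6

Every bag has size at most 2, so the width is 2 − 1 = 1 and tw(G) ≤ 1. G has an edge, so its treewidth is at least 1. Hence tw(G) = 1 exactly.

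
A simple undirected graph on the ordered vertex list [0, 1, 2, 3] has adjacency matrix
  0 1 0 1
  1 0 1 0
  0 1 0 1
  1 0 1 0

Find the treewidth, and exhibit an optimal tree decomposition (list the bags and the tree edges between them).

Each bag holds 3 vertices, so the decomposition has width 2, which upper-bounds the treewidth. For the lower bound, G contains the cycle 0–1–2–3–0, so G is not a forest; only forests have treewidth ≤ 1, hence tw(G) ≥ 2. The upper and lower bounds meet at 2, so that is the treewidth.

Treewidth 2.
Bags: B1 = {0, 1, 2}  B2 = {0, 2, 3}
Tree: B1–B2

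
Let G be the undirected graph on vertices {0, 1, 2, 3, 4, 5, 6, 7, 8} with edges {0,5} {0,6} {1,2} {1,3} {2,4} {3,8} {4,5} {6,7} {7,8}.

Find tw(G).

2

A width-2 tree decomposition is:
Bags: B1 = {0, 4, 5}  B2 = {0, 4, 6}  B3 = {4, 6, 7}  B4 = {4, 7, 8}  B5 = {3, 4, 8}  B6 = {1, 3, 4}  B7 = {1, 2, 4}
Tree: B1–B2, B2–B3, B3–B4, B4–B5, B5–B6, B6–B7
Each bag holds 3 vertices, so the decomposition has width 2, which upper-bounds the treewidth. Since 4–5–0–6–7–8–3–1–2–4 is a cycle in G, G is not acyclic. Forests are exactly the graphs of treewidth ≤ 1, so tw(G) ≥ 2. Combining the bounds, tw(G) = 2.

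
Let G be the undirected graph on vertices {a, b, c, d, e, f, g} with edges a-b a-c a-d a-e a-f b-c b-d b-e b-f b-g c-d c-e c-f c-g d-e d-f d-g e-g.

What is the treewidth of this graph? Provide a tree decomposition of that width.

Treewidth 4.
One optimal decomposition is:
Bags: B1 = {b, c, d, e, g}  B2 = {a, b, c, d, e}  B3 = {a, b, c, d, f}
Tree: B1–B2, B2–B3

Every bag has size at most 5, so the width is 5 − 1 = 4 and tw(G) ≤ 4. For the lower bound, the 5 vertices {b, c, d, e, g} are pairwise adjacent, and any tree decomposition puts a clique entirely inside one bag — forcing width ≥ 4. The upper and lower bounds meet at 4, so that is the treewidth.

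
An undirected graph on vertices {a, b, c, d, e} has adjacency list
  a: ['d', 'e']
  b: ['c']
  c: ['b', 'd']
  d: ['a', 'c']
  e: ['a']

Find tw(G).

1

A width-1 tree decomposition is:
Bags: B1 = {b, c}  B2 = {c, d}  B3 = {a, d}  B4 = {a, e}
Tree: B1–B2, B2–B3, B3–B4
Every bag has size at most 2, so the width is 2 − 1 = 1 and tw(G) ≤ 1. Any graph with an edge has treewidth ≥ 1, and G has the edge b–c. The upper and lower bounds meet at 1, so that is the treewidth.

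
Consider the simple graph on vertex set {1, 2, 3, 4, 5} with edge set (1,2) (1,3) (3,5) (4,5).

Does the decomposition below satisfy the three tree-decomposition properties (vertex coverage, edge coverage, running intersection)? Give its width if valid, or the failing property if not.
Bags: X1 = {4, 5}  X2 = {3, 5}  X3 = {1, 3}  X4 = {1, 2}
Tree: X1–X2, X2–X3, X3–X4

Checking the three conditions: (i) the bags cover all of {1, 2, 3, 4, 5}; (ii) for each edge, some bag contains both endpoints; (iii) the bags containing any fixed vertex form a subtree. All hold, so the decomposition is valid with width 2 − 1 = 1.

Yes; width 1.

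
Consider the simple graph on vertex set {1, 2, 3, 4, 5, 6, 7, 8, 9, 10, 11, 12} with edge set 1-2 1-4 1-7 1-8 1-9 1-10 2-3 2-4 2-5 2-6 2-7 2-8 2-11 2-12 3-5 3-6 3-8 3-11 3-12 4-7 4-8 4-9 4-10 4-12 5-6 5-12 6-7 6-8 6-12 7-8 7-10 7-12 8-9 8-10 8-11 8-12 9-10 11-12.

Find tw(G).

4

A width-4 tree decomposition is:
Bags: B1 = {2, 6, 7, 8, 12}  B2 = {2, 3, 6, 8, 12}  B3 = {2, 4, 7, 8, 12}  B4 = {1, 2, 4, 7, 8}  B5 = {1, 4, 7, 8, 10}  B6 = {2, 3, 5, 6, 12}  B7 = {2, 3, 8, 11, 12}  B8 = {1, 4, 8, 9, 10}
Tree: B1–B2, B1–B3, B3–B4, B4–B5, B2–B6, B2–B7, B5–B8
Every bag has size at most 5, so the width is 5 − 1 = 4 and tw(G) ≤ 4. For the lower bound, the 5 vertices {1, 4, 8, 9, 10} are pairwise adjacent, and any tree decomposition puts a clique entirely inside one bag — forcing width ≥ 4. The upper and lower bounds meet at 4, so that is the treewidth.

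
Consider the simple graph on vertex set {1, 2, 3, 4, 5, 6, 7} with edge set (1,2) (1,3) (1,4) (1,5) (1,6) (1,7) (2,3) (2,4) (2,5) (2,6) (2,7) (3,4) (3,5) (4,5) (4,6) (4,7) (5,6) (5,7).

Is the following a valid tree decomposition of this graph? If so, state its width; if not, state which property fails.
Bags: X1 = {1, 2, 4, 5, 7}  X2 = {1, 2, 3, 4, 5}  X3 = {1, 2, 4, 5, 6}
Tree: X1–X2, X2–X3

Yes; width 4.

Vertex coverage: the bags together contain {1, 2, 3, 4, 5, 6, 7}, the full vertex set. Edge coverage: each edge of G has both endpoints in at least one bag. Running intersection: for every vertex, the bags containing it form a connected subtree. All three properties hold, so this is a valid tree decomposition of width max|bag| − 1 = 4, and hence tw(G) ≤ 4.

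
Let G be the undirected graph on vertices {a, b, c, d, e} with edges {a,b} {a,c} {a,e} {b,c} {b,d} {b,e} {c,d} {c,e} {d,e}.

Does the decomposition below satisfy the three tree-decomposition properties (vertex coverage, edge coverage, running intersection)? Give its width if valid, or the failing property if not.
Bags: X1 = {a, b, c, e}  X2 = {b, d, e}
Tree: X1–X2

A tree decomposition must satisfy three properties: every vertex lies in some bag; for every edge, both endpoints lie together in some bag; and for every vertex, the bags containing it form a connected subtree. Here edge (c,d) lies in no bag, so the decomposition is invalid.

No — edge (c,d) lies in no bag.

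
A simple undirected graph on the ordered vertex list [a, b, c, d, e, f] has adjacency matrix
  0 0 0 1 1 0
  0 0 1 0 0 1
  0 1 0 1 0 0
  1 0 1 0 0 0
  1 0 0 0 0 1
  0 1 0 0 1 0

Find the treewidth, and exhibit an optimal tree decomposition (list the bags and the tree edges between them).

Treewidth 2.
Bags: B1 = {a, e, f}  B2 = {a, b, f}  B3 = {a, b, c}  B4 = {a, c, d}
Tree: B1–B2, B2–B3, B3–B4

Every bag has size at most 3, so the width is 3 − 1 = 2 and tw(G) ≤ 2. Since a–e–f–b–c–d–a is a cycle in G, G is not acyclic. Forests are exactly the graphs of treewidth ≤ 1, so tw(G) ≥ 2. Hence tw(G) = 2 exactly.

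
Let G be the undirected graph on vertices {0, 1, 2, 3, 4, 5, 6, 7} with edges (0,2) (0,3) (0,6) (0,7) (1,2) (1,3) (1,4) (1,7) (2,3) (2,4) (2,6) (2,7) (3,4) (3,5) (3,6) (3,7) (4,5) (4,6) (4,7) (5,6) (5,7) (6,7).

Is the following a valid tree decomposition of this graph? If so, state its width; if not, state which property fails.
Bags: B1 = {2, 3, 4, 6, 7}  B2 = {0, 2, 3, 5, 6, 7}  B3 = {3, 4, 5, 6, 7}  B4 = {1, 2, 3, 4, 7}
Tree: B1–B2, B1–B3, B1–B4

No — bags containing vertex 5 are not connected in the tree.

A tree decomposition must satisfy three properties: every vertex lies in some bag; for every edge, both endpoints lie together in some bag; and for every vertex, the bags containing it form a connected subtree. Here bags containing vertex 5 are not connected in the tree, so the decomposition is invalid.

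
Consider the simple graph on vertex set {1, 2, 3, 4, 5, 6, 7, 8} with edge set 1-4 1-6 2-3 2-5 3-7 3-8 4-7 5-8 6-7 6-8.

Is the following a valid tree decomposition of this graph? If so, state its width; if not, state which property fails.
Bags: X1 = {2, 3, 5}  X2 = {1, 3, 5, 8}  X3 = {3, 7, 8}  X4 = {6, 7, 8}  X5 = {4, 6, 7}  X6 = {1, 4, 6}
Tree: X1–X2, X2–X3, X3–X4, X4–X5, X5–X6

No — bags containing vertex 1 are not connected in the tree.

A tree decomposition must satisfy three properties: every vertex lies in some bag; for every edge, both endpoints lie together in some bag; and for every vertex, the bags containing it form a connected subtree. Here bags containing vertex 1 are not connected in the tree, so the decomposition is invalid.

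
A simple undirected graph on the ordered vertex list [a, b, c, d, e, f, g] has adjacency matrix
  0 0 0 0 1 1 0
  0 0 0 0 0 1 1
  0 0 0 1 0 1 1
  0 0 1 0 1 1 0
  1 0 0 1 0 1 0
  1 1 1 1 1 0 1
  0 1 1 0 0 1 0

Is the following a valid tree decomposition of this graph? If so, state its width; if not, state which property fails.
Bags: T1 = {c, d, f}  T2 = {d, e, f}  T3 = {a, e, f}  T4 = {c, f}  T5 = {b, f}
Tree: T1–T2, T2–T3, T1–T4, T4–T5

A tree decomposition must satisfy three properties: every vertex lies in some bag; for every edge, both endpoints lie together in some bag; and for every vertex, the bags containing it form a connected subtree. Here vertex g appears in no bag, so the decomposition is invalid.

No — vertex g appears in no bag.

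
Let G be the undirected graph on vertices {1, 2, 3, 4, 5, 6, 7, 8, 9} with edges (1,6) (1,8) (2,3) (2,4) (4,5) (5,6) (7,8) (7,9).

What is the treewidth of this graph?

1

A width-1 tree decomposition is:
Bags: B1 = {7, 9}  B2 = {7, 8}  B3 = {1, 8}  B4 = {1, 6}  B5 = {5, 6}  B6 = {4, 5}  B7 = {2, 4}  B8 = {2, 3}
Tree: B1–B2, B2–B3, B3–B4, B4–B5, B5–B6, B6–B7, B7–B8
The largest bag has 2 vertices, giving width 1; this decomposition certifies tw(G) ≤ 1. Since G has at least one edge (e.g. 9–7), it is not an edgeless graph, so tw(G) ≥ 1. The upper and lower bounds meet at 1, so that is the treewidth.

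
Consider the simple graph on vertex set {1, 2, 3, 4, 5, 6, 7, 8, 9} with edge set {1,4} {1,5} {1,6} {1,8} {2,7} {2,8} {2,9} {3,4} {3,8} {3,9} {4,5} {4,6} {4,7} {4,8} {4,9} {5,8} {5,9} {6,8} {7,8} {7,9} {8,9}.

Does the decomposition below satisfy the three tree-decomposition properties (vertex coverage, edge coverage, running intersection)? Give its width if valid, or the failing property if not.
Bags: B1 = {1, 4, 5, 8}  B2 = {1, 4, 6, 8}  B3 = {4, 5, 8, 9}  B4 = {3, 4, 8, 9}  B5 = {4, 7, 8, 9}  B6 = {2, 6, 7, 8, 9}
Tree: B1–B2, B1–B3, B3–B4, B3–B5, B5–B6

A tree decomposition must satisfy three properties: every vertex lies in some bag; for every edge, both endpoints lie together in some bag; and for every vertex, the bags containing it form a connected subtree. Here bags containing vertex 6 are not connected in the tree, so the decomposition is invalid.

No — bags containing vertex 6 are not connected in the tree.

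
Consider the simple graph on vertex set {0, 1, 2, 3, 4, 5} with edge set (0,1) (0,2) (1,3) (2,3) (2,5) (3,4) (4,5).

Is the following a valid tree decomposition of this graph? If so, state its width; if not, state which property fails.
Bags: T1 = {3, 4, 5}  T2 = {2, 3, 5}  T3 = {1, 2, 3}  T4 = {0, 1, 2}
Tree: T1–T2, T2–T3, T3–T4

Every vertex of G appears in some bag (union = {0, 1, 2, 3, 4, 5}); every edge is covered by a bag; and for each vertex v the set of bags containing v is connected in the bag tree. The decomposition is therefore valid. The largest bag has 3 vertices, so the width is 2.

Yes; width 2.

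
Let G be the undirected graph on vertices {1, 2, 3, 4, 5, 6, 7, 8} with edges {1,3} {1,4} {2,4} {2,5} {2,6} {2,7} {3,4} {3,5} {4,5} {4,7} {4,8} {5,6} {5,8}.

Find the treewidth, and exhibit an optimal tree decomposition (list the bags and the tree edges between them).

Each bag holds 3 vertices, so the decomposition has width 2, which upper-bounds the treewidth. On the other hand G contains the 3-clique {1, 3, 4}. A clique must lie in a single bag of any decomposition, so no decomposition can have width below 2. Combining the bounds, tw(G) = 2.

Treewidth 2.
One such decomposition:
Bags: B1 = {3, 4, 5}  B2 = {1, 3, 4}  B3 = {2, 4, 5}  B4 = {2, 5, 6}  B5 = {4, 5, 8}  B6 = {2, 4, 7}
Tree: B1–B2, B1–B3, B3–B4, B1–B5, B3–B6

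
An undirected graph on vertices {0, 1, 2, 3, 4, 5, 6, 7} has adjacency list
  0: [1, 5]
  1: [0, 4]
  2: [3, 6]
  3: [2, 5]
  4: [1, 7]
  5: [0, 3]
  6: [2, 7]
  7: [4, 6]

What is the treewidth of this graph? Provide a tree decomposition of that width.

Each bag holds 3 vertices, so the decomposition has width 2, which upper-bounds the treewidth. The edges 2–6–7–4–1–0–5–3–2 form a cycle, so G is not a tree and its treewidth is at least 2. Combining the bounds, tw(G) = 2.

Treewidth 2.
One optimal decomposition is:
Bags: B1 = {2, 6, 7}  B2 = {2, 4, 7}  B3 = {1, 2, 4}  B4 = {0, 1, 2}  B5 = {0, 2, 5}  B6 = {2, 3, 5}
Tree: B1–B2, B2–B3, B3–B4, B4–B5, B5–B6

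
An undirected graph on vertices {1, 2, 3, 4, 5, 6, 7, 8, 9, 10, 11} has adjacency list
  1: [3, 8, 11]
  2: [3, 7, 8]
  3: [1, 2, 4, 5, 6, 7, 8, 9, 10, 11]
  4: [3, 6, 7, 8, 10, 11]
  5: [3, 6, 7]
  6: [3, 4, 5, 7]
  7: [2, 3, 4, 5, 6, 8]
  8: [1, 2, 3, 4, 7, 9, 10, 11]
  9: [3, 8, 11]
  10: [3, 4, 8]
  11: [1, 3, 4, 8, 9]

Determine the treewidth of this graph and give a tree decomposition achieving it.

Each bag holds 4 vertices, so the decomposition has width 3, which upper-bounds the treewidth. On the other hand G contains the 4-clique {1, 3, 8, 11}. A clique must lie in a single bag of any decomposition, so no decomposition can have width below 3. Hence tw(G) = 3 exactly.

Treewidth 3.
Bags: B1 = {3, 4, 6, 7}  B2 = {3, 5, 6, 7}  B3 = {3, 4, 7, 8}  B4 = {3, 4, 8, 11}  B5 = {2, 3, 7, 8}  B6 = {1, 3, 8, 11}  B7 = {3, 4, 8, 10}  B8 = {3, 8, 9, 11}
Tree: B1–B2, B1–B3, B3–B4, B3–B5, B4–B6, B3–B7, B6–B8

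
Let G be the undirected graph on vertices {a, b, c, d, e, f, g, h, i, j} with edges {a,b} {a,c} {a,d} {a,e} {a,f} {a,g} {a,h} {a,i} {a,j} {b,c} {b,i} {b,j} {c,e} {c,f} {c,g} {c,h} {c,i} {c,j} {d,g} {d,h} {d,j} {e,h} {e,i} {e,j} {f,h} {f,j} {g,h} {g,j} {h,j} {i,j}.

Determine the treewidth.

4

A width-4 tree decomposition is:
Bags: B1 = {a, c, e, h, j}  B2 = {a, c, e, i, j}  B3 = {a, b, c, i, j}  B4 = {a, c, g, h, j}  B5 = {a, c, f, h, j}  B6 = {a, d, g, h, j}
Tree: B1–B2, B2–B3, B1–B4, B1–B5, B4–B6
The largest bag has 5 vertices, giving width 4; this decomposition certifies tw(G) ≤ 4. On the other hand G contains the 5-clique {a, d, g, h, j}. A clique must lie in a single bag of any decomposition, so no decomposition can have width below 4. Combining the bounds, tw(G) = 4.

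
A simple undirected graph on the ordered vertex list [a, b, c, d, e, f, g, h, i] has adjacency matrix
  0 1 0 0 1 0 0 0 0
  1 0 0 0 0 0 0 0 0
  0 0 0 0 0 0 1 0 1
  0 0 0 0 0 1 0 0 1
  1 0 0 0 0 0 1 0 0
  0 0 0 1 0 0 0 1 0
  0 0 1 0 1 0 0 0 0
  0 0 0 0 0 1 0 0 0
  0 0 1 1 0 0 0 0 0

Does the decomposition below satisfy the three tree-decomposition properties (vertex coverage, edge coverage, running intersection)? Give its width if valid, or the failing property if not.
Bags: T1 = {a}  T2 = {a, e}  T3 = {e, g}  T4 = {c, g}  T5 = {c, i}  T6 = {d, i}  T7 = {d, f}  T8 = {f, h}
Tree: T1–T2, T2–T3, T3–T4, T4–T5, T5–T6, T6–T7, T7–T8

A tree decomposition must satisfy three properties: every vertex lies in some bag; for every edge, both endpoints lie together in some bag; and for every vertex, the bags containing it form a connected subtree. Here vertex b appears in no bag, so the decomposition is invalid.

No — vertex b appears in no bag.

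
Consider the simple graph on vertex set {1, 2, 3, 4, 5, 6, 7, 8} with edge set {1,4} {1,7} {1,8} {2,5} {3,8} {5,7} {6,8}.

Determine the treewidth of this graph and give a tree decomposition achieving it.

Each bag holds 2 vertices, so the decomposition has width 1, which upper-bounds the treewidth. G has an edge, so its treewidth is at least 1. The upper and lower bounds meet at 1, so that is the treewidth.

Treewidth 1.
One such decomposition:
Bags: B1 = {1, 4}  B2 = {1, 8}  B3 = {6, 8}  B4 = {1, 7}  B5 = {3, 8}  B6 = {5, 7}  B7 = {2, 5}
Tree: B1–B2, B2–B3, B2–B4, B2–B5, B4–B6, B6–B7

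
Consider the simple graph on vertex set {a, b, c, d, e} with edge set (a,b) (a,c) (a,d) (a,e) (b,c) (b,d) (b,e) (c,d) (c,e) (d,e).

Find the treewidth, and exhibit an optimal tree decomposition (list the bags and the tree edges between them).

With just one bag of size 5, the width is 5 − 1 = 4, so tw(G) ≤ 4. On the other hand G contains the 5-clique {a, b, c, d, e}. A clique must lie in a single bag of any decomposition, so no decomposition can have width below 4. The upper and lower bounds meet at 4, so that is the treewidth.

Treewidth 4.
Bags: B1 = {a, b, c, d, e}
Tree: (single bag)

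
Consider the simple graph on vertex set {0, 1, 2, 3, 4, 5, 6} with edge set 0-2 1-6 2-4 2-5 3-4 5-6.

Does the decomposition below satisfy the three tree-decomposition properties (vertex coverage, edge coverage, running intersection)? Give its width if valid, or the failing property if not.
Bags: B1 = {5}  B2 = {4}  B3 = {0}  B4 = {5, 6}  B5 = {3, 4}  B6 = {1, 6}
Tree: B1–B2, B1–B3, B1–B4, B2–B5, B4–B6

A tree decomposition must satisfy three properties: every vertex lies in some bag; for every edge, both endpoints lie together in some bag; and for every vertex, the bags containing it form a connected subtree. Here vertex 2 appears in no bag, so the decomposition is invalid.

No — vertex 2 appears in no bag.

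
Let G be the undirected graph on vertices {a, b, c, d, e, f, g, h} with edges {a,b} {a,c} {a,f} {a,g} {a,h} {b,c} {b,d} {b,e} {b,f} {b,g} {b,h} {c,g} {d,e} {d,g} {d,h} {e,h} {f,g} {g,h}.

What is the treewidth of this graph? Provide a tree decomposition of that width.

Treewidth 3.
One such decomposition:
Bags: B1 = {a, b, g, h}  B2 = {a, b, c, g}  B3 = {b, d, g, h}  B4 = {a, b, f, g}  B5 = {b, d, e, h}
Tree: B1–B2, B1–B3, B1–B4, B3–B5

Every bag has size at most 4, so the width is 4 − 1 = 3 and tw(G) ≤ 3. Conversely, {b, d, g, h} is a clique of size 4, and the vertices of any clique must share a bag in every tree decomposition; so some bag has ≥ 4 vertices and tw(G) ≥ 3. Hence tw(G) = 3 exactly.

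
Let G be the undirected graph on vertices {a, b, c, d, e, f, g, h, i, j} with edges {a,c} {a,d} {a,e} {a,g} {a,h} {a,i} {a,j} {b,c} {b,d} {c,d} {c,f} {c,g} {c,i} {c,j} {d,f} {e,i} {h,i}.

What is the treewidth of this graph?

2

A width-2 tree decomposition is:
Bags: B1 = {a, h, i}  B2 = {a, c, i}  B3 = {a, c, g}  B4 = {a, c, d}  B5 = {b, c, d}  B6 = {a, e, i}  B7 = {a, c, j}  B8 = {c, d, f}
Tree: B1–B2, B2–B3, B3–B4, B4–B5, B1–B6, B3–B7, B4–B8
The largest bag has 3 vertices, giving width 2; this decomposition certifies tw(G) ≤ 2. For the lower bound, the 3 vertices {a, e, i} are pairwise adjacent, and any tree decomposition puts a clique entirely inside one bag — forcing width ≥ 2. The upper and lower bounds meet at 2, so that is the treewidth.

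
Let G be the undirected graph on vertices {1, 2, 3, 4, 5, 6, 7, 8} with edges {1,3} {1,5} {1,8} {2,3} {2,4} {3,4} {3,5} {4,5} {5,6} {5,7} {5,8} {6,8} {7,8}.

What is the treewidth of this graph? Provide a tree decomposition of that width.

The largest bag has 3 vertices, giving width 2; this decomposition certifies tw(G) ≤ 2. For the lower bound, the 3 vertices {2, 3, 4} are pairwise adjacent, and any tree decomposition puts a clique entirely inside one bag — forcing width ≥ 2. Hence tw(G) = 2 exactly.

Treewidth 2.
One such decomposition:
Bags: B1 = {1, 5, 8}  B2 = {1, 3, 5}  B3 = {3, 4, 5}  B4 = {5, 7, 8}  B5 = {2, 3, 4}  B6 = {5, 6, 8}
Tree: B1–B2, B2–B3, B1–B4, B3–B5, B1–B6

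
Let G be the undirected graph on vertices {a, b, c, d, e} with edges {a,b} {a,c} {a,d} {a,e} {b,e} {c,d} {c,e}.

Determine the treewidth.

A width-2 tree decomposition is:
Bags: B1 = {a, c, e}  B2 = {a, c, d}  B3 = {a, b, e}
Tree: B1–B2, B1–B3
Every bag has size at most 3, so the width is 3 − 1 = 2 and tw(G) ≤ 2. On the other hand G contains the 3-clique {a, c, d}. A clique must lie in a single bag of any decomposition, so no decomposition can have width below 2. Therefore the treewidth is 2.

2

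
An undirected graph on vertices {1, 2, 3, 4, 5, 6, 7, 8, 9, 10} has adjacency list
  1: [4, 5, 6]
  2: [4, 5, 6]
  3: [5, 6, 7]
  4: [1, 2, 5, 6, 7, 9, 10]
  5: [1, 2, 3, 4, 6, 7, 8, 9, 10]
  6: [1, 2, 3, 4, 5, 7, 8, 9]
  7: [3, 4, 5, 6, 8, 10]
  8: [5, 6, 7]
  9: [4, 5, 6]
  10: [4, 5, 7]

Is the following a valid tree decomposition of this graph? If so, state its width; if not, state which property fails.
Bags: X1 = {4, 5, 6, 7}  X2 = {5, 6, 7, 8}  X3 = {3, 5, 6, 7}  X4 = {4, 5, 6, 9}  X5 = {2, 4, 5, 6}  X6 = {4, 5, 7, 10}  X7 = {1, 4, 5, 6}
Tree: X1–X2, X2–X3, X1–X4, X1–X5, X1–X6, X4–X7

Vertex coverage: the bags together contain {1, 2, 3, 4, 5, 6, 7, 8, 9, 10}, the full vertex set. Edge coverage: each edge of G has both endpoints in at least one bag. Running intersection: for every vertex, the bags containing it form a connected subtree. All three properties hold, so this is a valid tree decomposition of width max|bag| − 1 = 3, and hence tw(G) ≤ 3.

Yes; width 3.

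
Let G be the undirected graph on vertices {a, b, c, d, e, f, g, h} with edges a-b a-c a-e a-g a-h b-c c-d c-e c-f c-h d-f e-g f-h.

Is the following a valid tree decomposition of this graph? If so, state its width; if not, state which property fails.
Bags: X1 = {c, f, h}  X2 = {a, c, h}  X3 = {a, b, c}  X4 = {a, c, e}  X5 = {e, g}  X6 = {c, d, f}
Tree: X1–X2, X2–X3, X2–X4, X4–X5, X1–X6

A tree decomposition must satisfy three properties: every vertex lies in some bag; for every edge, both endpoints lie together in some bag; and for every vertex, the bags containing it form a connected subtree. Here edge (a,g) lies in no bag, so the decomposition is invalid.

No — edge (a,g) lies in no bag.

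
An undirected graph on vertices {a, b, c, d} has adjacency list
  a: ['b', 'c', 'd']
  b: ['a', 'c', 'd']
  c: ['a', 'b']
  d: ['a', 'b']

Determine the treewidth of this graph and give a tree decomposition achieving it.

Treewidth 2.
One such decomposition:
Bags: B1 = {a, b, c}  B2 = {a, b, d}
Tree: B1–B2

The largest bag has 3 vertices, giving width 2; this decomposition certifies tw(G) ≤ 2. For the lower bound, the 3 vertices {a, b, d} are pairwise adjacent, and any tree decomposition puts a clique entirely inside one bag — forcing width ≥ 2. Combining the bounds, tw(G) = 2.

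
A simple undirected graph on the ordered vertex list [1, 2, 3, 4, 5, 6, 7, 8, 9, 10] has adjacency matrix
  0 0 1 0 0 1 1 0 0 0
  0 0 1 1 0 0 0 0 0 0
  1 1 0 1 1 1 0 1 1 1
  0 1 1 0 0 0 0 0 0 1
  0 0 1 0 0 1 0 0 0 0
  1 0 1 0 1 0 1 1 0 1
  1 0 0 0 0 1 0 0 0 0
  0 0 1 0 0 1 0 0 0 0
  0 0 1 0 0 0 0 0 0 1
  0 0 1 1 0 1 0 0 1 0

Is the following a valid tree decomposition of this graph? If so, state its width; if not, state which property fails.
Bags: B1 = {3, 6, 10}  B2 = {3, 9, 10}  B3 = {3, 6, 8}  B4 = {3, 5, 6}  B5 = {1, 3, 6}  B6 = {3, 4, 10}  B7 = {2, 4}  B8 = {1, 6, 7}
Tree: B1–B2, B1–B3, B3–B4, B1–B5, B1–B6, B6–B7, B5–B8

A tree decomposition must satisfy three properties: every vertex lies in some bag; for every edge, both endpoints lie together in some bag; and for every vertex, the bags containing it form a connected subtree. Here edge (3,2) lies in no bag, so the decomposition is invalid.

No — edge (3,2) lies in no bag.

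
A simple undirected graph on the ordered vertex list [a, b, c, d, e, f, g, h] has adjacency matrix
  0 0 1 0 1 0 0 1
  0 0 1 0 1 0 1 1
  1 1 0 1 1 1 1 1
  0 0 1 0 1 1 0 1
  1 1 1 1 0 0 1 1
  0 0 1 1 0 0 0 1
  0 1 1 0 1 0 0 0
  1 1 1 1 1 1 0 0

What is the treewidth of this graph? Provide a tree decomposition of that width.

Each bag holds 4 vertices, so the decomposition has width 3, which upper-bounds the treewidth. For the lower bound, the 4 vertices {b, c, e, g} are pairwise adjacent, and any tree decomposition puts a clique entirely inside one bag — forcing width ≥ 3. The upper and lower bounds meet at 3, so that is the treewidth.

Treewidth 3.
One optimal decomposition is:
Bags: B1 = {c, d, e, h}  B2 = {c, d, f, h}  B3 = {b, c, e, h}  B4 = {a, c, e, h}  B5 = {b, c, e, g}
Tree: B1–B2, B1–B3, B1–B4, B3–B5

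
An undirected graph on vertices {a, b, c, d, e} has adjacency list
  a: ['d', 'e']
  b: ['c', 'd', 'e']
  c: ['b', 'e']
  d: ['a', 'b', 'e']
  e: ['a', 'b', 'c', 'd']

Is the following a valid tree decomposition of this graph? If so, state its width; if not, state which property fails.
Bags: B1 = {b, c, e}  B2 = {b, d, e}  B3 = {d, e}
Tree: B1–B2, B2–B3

A tree decomposition must satisfy three properties: every vertex lies in some bag; for every edge, both endpoints lie together in some bag; and for every vertex, the bags containing it form a connected subtree. Here vertex a appears in no bag, so the decomposition is invalid.

No — vertex a appears in no bag.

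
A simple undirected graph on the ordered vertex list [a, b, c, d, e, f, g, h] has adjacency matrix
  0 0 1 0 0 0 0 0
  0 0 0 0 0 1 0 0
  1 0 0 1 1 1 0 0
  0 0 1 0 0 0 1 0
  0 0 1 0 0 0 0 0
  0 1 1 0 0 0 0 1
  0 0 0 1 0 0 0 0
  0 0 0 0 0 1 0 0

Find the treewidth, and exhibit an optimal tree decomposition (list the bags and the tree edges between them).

Treewidth 1.
One optimal decomposition is:
Bags: B1 = {f, h}  B2 = {c, f}  B3 = {c, d}  B4 = {b, f}  B5 = {d, g}  B6 = {c, e}  B7 = {a, c}
Tree: B1–B2, B2–B3, B2–B4, B3–B5, B3–B6, B6–B7

The largest bag has 2 vertices, giving width 1; this decomposition certifies tw(G) ≤ 1. G has an edge, so its treewidth is at least 1. Hence tw(G) = 1 exactly.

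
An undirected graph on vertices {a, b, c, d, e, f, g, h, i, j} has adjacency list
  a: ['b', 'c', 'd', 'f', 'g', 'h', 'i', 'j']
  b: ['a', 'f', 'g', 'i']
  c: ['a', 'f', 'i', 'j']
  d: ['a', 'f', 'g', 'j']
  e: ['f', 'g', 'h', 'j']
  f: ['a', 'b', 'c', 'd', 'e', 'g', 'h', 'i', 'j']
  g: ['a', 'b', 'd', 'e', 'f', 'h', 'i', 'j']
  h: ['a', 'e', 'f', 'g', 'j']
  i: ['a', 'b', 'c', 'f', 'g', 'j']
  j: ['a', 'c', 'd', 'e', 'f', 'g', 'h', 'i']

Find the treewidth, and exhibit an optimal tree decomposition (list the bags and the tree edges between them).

Treewidth 4.
One such decomposition:
Bags: B1 = {a, f, g, i, j}  B2 = {a, c, f, i, j}  B3 = {a, f, g, h, j}  B4 = {e, f, g, h, j}  B5 = {a, d, f, g, j}  B6 = {a, b, f, g, i}
Tree: B1–B2, B1–B3, B3–B4, B1–B5, B1–B6

The largest bag has 5 vertices, giving width 4; this decomposition certifies tw(G) ≤ 4. On the other hand G contains the 5-clique {e, f, g, h, j}. A clique must lie in a single bag of any decomposition, so no decomposition can have width below 4. The upper and lower bounds meet at 4, so that is the treewidth.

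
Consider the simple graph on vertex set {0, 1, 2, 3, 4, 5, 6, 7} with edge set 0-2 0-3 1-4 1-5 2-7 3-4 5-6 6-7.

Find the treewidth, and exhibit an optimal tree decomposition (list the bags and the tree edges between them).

Treewidth 2.
One optimal decomposition is:
Bags: B1 = {0, 2, 3}  B2 = {2, 3, 4}  B3 = {1, 2, 4}  B4 = {1, 2, 5}  B5 = {2, 5, 6}  B6 = {2, 6, 7}
Tree: B1–B2, B2–B3, B3–B4, B4–B5, B5–B6

Every bag has size at most 3, so the width is 3 − 1 = 2 and tw(G) ≤ 2. Since 2–0–3–4–1–5–6–7–2 is a cycle in G, G is not acyclic. Forests are exactly the graphs of treewidth ≤ 1, so tw(G) ≥ 2. Hence tw(G) = 2 exactly.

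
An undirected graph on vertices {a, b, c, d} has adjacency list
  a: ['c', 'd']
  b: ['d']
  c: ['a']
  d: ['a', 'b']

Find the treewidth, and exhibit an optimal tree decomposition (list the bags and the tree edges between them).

Treewidth 1.
One optimal decomposition is:
Bags: B1 = {a, c}  B2 = {a, d}  B3 = {b, d}
Tree: B1–B2, B2–B3

Every bag has size at most 2, so the width is 2 − 1 = 1 and tw(G) ≤ 1. Any graph with an edge has treewidth ≥ 1, and G has the edge c–a. The upper and lower bounds meet at 1, so that is the treewidth.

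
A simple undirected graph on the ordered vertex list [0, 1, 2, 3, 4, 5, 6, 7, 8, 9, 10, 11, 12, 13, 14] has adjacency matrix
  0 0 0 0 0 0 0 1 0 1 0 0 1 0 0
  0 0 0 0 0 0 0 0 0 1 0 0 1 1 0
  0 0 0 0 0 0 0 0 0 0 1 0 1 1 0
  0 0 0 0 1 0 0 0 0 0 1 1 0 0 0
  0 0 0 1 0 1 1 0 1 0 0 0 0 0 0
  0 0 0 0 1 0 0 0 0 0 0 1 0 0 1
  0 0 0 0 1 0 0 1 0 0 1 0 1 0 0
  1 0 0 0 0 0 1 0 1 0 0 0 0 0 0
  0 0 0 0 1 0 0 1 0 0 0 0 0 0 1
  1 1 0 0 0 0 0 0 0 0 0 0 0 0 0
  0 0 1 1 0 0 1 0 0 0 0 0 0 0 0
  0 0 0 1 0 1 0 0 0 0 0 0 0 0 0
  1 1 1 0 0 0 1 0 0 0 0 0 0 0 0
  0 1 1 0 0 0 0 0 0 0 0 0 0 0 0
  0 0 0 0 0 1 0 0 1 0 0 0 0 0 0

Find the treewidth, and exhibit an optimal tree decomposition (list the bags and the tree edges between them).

Every bag has size at most 4, so the width is 4 − 1 = 3 and tw(G) ≤ 3. For the lower bound: the 4 vertex sets {5,11,14}, {3}, {4}, {6,7,8,10} are disjoint, each induces a connected subgraph, and every pair is joined by at least one edge of G. Contracting each set to a single vertex therefore yields K_{4} as a minor, and since treewidth is minor-monotone, tw(G) ≥ tw(K_{4}) = 3. Hence tw(G) = 3 exactly.

Treewidth 3.
Bags: B1 = {3, 5, 11, 14}  B2 = {3, 4, 5, 14}  B3 = {3, 4, 8, 14}  B4 = {3, 4, 8, 10}  B5 = {4, 6, 8, 10}  B6 = {6, 7, 8, 10}  B7 = {2, 6, 7, 10}  B8 = {2, 6, 7, 12}  B9 = {0, 2, 7, 12}  B10 = {0, 2, 12, 13}  B11 = {0, 1, 12, 13}  B12 = {0, 1, 9, 13}
Tree: B1–B2, B2–B3, B3–B4, B4–B5, B5–B6, B6–B7, B7–B8, B8–B9, B9–B10, B10–B11, B11–B12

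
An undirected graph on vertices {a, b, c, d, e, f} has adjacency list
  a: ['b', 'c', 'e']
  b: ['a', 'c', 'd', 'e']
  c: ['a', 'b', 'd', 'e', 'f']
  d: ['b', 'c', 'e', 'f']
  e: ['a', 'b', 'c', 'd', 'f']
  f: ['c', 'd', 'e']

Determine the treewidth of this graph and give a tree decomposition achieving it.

Treewidth 3.
Bags: B1 = {c, d, e, f}  B2 = {b, c, d, e}  B3 = {a, b, c, e}
Tree: B1–B2, B2–B3

Every bag has size at most 4, so the width is 4 − 1 = 3 and tw(G) ≤ 3. Conversely, {c, d, e, f} is a clique of size 4, and the vertices of any clique must share a bag in every tree decomposition; so some bag has ≥ 4 vertices and tw(G) ≥ 3. Hence tw(G) = 3 exactly.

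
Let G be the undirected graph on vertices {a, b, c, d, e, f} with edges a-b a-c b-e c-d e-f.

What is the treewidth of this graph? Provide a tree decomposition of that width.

Each bag holds 2 vertices, so the decomposition has width 1, which upper-bounds the treewidth. G has an edge, so its treewidth is at least 1. Combining the bounds, tw(G) = 1.

Treewidth 1.
Bags: B1 = {c, d}  B2 = {a, c}  B3 = {a, b}  B4 = {b, e}  B5 = {e, f}
Tree: B1–B2, B2–B3, B3–B4, B4–B5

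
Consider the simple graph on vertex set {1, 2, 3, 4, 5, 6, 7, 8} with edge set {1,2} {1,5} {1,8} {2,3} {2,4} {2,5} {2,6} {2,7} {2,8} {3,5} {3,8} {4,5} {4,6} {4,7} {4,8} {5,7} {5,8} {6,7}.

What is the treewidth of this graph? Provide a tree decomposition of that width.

Treewidth 3.
One such decomposition:
Bags: B1 = {2, 4, 5, 8}  B2 = {1, 2, 5, 8}  B3 = {2, 4, 5, 7}  B4 = {2, 3, 5, 8}  B5 = {2, 4, 6, 7}
Tree: B1–B2, B1–B3, B1–B4, B3–B5

Every bag has size at most 4, so the width is 4 − 1 = 3 and tw(G) ≤ 3. Conversely, {1, 2, 5, 8} is a clique of size 4, and the vertices of any clique must share a bag in every tree decomposition; so some bag has ≥ 4 vertices and tw(G) ≥ 3. The upper and lower bounds meet at 3, so that is the treewidth.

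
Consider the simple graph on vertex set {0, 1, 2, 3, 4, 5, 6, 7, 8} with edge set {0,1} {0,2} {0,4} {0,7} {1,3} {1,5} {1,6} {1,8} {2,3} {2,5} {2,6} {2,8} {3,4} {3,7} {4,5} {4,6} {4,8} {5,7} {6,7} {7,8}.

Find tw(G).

A width-4 tree decomposition is:
Bags: B1 = {1, 2, 4, 5, 7}  B2 = {0, 1, 2, 4, 7}  B3 = {1, 2, 3, 4, 7}  B4 = {1, 2, 4, 7, 8}  B5 = {1, 2, 4, 6, 7}
Tree: B1–B2, B2–B3, B3–B4, B4–B5
Every bag has size at most 5, so the width is 5 − 1 = 4 and tw(G) ≤ 4. For the lower bound: the 5 vertex sets {2,5}, {0,4}, {1,3}, {7}, {8} are disjoint, each induces a connected subgraph, and every pair is joined by at least one edge of G. Contracting each set to a single vertex therefore yields K_{5} as a minor, and since treewidth is minor-monotone, tw(G) ≥ tw(K_{5}) = 4. Hence tw(G) = 4 exactly.

4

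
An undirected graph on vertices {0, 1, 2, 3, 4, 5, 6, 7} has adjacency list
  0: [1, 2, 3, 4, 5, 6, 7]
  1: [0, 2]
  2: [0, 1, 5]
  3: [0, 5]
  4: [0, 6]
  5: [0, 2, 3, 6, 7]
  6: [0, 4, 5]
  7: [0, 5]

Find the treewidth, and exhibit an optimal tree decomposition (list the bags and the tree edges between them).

Treewidth 2.
Bags: B1 = {0, 2, 5}  B2 = {0, 5, 6}  B3 = {0, 1, 2}  B4 = {0, 5, 7}  B5 = {0, 4, 6}  B6 = {0, 3, 5}
Tree: B1–B2, B1–B3, B1–B4, B2–B5, B4–B6

Each bag holds 3 vertices, so the decomposition has width 2, which upper-bounds the treewidth. On the other hand G contains the 3-clique {0, 1, 2}. A clique must lie in a single bag of any decomposition, so no decomposition can have width below 2. Hence tw(G) = 2 exactly.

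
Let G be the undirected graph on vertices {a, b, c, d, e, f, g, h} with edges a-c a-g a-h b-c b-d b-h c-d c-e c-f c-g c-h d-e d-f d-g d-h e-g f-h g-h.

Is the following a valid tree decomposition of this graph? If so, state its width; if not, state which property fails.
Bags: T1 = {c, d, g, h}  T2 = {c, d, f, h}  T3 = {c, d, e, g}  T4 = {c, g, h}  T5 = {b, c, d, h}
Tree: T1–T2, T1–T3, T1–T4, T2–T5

A tree decomposition must satisfy three properties: every vertex lies in some bag; for every edge, both endpoints lie together in some bag; and for every vertex, the bags containing it form a connected subtree. Here vertex a appears in no bag, so the decomposition is invalid.

No — vertex a appears in no bag.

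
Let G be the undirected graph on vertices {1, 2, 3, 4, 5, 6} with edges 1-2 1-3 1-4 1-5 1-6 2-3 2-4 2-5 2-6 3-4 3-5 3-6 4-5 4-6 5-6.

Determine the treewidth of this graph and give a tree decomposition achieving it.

Treewidth 5.
One such decomposition:
Bags: B1 = {1, 2, 3, 4, 5, 6}
Tree: (single bag)

A single bag containing all 6 vertices is trivially a valid decomposition of width 5. On the other hand G contains the 6-clique {1, 2, 3, 4, 5, 6}. A clique must lie in a single bag of any decomposition, so no decomposition can have width below 5. Hence tw(G) = 5 exactly.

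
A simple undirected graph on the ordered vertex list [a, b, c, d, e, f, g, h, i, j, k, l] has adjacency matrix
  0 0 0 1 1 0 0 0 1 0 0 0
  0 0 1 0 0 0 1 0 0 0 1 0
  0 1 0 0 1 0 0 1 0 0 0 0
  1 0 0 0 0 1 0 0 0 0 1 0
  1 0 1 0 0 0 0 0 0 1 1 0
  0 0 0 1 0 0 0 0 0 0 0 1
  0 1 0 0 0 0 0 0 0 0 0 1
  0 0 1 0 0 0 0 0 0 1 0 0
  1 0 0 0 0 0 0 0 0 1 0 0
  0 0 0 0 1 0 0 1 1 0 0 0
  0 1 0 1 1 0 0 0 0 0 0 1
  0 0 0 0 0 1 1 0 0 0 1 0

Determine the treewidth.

3

A width-3 tree decomposition is:
Bags: B1 = {c, h, i, j}  B2 = {c, e, i, j}  B3 = {a, c, e, i}  B4 = {a, b, c, e}  B5 = {a, b, e, k}  B6 = {a, b, d, k}  B7 = {b, d, g, k}  B8 = {d, g, k, l}  B9 = {d, f, g, l}
Tree: B1–B2, B2–B3, B3–B4, B4–B5, B5–B6, B6–B7, B7–B8, B8–B9
Every bag has size at most 4, so the width is 4 − 1 = 3 and tw(G) ≤ 3. For the lower bound: the 4 vertex sets {h,i,j}, {c}, {e}, {a,b,d,k} are disjoint, each induces a connected subgraph, and every pair is joined by at least one edge of G. Contracting each set to a single vertex therefore yields K_{4} as a minor, and since treewidth is minor-monotone, tw(G) ≥ tw(K_{4}) = 3. Hence tw(G) = 3 exactly.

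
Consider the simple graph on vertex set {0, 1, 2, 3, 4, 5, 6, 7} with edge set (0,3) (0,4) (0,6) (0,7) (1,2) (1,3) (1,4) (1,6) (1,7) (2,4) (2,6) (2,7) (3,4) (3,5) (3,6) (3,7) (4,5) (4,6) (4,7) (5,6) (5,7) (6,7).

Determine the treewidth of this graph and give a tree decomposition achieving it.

Each bag holds 5 vertices, so the decomposition has width 4, which upper-bounds the treewidth. On the other hand G contains the 5-clique {1, 2, 4, 6, 7}. A clique must lie in a single bag of any decomposition, so no decomposition can have width below 4. Hence tw(G) = 4 exactly.

Treewidth 4.
One optimal decomposition is:
Bags: B1 = {0, 3, 4, 6, 7}  B2 = {3, 4, 5, 6, 7}  B3 = {1, 3, 4, 6, 7}  B4 = {1, 2, 4, 6, 7}
Tree: B1–B2, B1–B3, B3–B4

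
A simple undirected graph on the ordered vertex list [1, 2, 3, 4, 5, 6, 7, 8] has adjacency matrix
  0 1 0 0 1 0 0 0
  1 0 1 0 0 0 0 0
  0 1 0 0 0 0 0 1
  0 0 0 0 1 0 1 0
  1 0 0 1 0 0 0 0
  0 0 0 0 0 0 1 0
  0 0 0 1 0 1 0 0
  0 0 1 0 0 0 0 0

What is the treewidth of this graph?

A width-1 tree decomposition is:
Bags: B1 = {3, 8}  B2 = {2, 3}  B3 = {1, 2}  B4 = {1, 5}  B5 = {4, 5}  B6 = {4, 7}  B7 = {6, 7}
Tree: B1–B2, B2–B3, B3–B4, B4–B5, B5–B6, B6–B7
Each bag holds 2 vertices, so the decomposition has width 1, which upper-bounds the treewidth. G has an edge, so its treewidth is at least 1. Hence tw(G) = 1 exactly.

1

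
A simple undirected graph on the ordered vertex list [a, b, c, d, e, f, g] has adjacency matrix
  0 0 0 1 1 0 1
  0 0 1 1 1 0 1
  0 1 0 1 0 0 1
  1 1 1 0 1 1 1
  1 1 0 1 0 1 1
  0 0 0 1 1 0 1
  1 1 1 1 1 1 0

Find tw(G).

A width-3 tree decomposition is:
Bags: B1 = {b, c, d, g}  B2 = {b, d, e, g}  B3 = {a, d, e, g}  B4 = {d, e, f, g}
Tree: B1–B2, B2–B3, B3–B4
Each bag holds 4 vertices, so the decomposition has width 3, which upper-bounds the treewidth. For the lower bound, the 4 vertices {d, e, f, g} are pairwise adjacent, and any tree decomposition puts a clique entirely inside one bag — forcing width ≥ 3. Combining the bounds, tw(G) = 3.

3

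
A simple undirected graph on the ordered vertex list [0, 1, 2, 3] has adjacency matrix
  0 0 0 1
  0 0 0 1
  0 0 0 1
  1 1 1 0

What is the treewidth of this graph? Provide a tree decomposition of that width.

Every bag has size at most 2, so the width is 2 − 1 = 1 and tw(G) ≤ 1. G has an edge, so its treewidth is at least 1. Combining the bounds, tw(G) = 1.

Treewidth 1.
One such decomposition:
Bags: B1 = {1, 3}  B2 = {2, 3}  B3 = {0, 3}
Tree: B1–B2, B2–B3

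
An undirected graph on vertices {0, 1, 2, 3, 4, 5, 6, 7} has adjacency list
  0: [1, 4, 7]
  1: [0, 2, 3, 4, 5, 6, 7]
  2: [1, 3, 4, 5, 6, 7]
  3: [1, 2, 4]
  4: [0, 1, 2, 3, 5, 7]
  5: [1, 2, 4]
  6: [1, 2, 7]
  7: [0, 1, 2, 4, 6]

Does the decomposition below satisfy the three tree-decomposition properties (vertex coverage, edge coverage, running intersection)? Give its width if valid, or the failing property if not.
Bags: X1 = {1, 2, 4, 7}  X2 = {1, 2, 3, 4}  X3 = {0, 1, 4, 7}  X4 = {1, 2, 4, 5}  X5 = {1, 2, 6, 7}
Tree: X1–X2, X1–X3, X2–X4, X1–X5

Every vertex of G appears in some bag (union = {0, 1, 2, 3, 4, 5, 6, 7}); every edge is covered by a bag; and for each vertex v the set of bags containing v is connected in the bag tree. The decomposition is therefore valid. The largest bag has 4 vertices, so the width is 3.

Yes; width 3.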